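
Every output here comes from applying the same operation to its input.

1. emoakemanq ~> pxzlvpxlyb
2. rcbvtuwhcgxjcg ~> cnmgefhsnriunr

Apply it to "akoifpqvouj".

lvztqabgzfu

Each output is the input with this applied: shift every letter 11 places forward in the alphabet (wrapping around).
Applying that to "akoifpqvouj" gives "lvztqabgzfu".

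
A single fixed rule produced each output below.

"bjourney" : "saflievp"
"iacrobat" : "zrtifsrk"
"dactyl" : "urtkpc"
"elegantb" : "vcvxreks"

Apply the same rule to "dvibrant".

Looking at the pairs, the operation is to shift every letter 9 places backward in the alphabet (wrapping around).
"dvibrant" → "umzsirek".

umzsirek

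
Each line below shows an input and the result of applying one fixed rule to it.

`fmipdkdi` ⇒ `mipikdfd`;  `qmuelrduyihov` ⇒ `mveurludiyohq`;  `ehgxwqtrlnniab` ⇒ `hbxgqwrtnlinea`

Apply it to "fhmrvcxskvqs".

hsrmcvsxvkfq

What's happening: swap the first and last characters, then swap each adjacent pair of characters (1↔2, 3↔4, ...).
Working it through for "fhmrvcxskvqs": intermediate "shmrvcxskvqf", final "hsrmcvsxvkfq".
(Check on "qmuelrduyihov": → "vmuelrduyihoq" → "mveurludiyohq" ✓)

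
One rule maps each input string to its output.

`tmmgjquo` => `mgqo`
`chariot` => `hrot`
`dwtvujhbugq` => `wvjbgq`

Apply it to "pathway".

ahay

The transformation: swap each adjacent pair of characters (1↔2, 3↔4, ...), then keep every other character starting from the first (positions 1st, 3rd, 5th, ...).
Applying both steps to "pathway": "aphtawy", then "ahay".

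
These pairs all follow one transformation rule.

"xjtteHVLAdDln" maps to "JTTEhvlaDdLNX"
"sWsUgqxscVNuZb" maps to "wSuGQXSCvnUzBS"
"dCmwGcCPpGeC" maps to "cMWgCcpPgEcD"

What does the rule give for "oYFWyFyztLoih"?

The rule is to move the first character to the end, then flip the case of every letter.
Working it through for "oYFWyFyztLoih": intermediate "YFWyFyztLoiho", final "yfwYfYZTlOIHO".

yfwYfYZTlOIHO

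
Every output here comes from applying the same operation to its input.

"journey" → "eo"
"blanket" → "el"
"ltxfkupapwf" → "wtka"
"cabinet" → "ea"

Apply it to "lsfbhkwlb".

lsh

The rule is to move the last 3 characters to the front (rotate right by 3), then keep one character in every 3, starting at position 2 (positions 2nd, 5th, 8th, ...).
On "lsfbhkwlb": the first step gives "wlblsfbhk", and the second then gives "lsh".
(Check on "blanket": → "ketblan" → "el" ✓)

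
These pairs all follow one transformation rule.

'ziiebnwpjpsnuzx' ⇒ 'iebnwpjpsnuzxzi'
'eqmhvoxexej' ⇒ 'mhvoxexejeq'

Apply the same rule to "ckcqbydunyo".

Each output is the input with this applied: move the first 2 characters to the end (rotate left by 2).
So "ckcqbydunyo" becomes "cqbydunyock".

cqbydunyock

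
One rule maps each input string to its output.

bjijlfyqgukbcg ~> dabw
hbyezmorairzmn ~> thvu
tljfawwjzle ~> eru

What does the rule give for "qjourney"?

ji

Looking at the pairs, the operation is to shift every letter 5 places backward in the alphabet (wrapping around), then keep one character in every 3, starting at position 3 (positions 3rd, 6th, 9th, ...).
On "qjourney": the first step gives "lejpmizt", and the second then gives "ji".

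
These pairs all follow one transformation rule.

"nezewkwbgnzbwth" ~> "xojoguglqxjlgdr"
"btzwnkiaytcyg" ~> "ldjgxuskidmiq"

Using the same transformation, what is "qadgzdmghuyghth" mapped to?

The pattern: shift every letter 10 places forward in the alphabet (wrapping around).
Doing the same to "qadgzdmghuyghth": "aknqjnwqreiqrdr".

aknqjnwqreiqrdr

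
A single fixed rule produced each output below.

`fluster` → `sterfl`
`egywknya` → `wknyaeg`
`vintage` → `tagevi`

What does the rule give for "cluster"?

stercl

In each case the input is transformed by: move the first 3 characters to the end (rotate left by 3), then delete the last character.
"cluster" → "sterclu" → "stercl".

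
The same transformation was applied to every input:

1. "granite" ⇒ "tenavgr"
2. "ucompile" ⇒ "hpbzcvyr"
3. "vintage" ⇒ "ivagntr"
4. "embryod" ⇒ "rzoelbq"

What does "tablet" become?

Looking at the pairs, the operation is to shift every letter 13 places forward in the alphabet (wrapping around) — i.e. ROT13.
"tablet" → "gnoyrg".

gnoyrg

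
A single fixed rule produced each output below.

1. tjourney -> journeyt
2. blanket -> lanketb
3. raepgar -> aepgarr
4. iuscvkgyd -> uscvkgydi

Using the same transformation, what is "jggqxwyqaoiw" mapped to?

ggqxwyqaoiwj

The pattern: move the first character to the end.
"jggqxwyqaoiw" → "ggqxwyqaoiwj".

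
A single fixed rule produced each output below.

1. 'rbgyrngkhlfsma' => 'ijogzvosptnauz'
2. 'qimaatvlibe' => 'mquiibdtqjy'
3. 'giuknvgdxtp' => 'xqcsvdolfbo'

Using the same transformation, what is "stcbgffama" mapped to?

What's happening: shift every letter 8 places forward in the alphabet (wrapping around), then swap the first and last characters.
So "stcbgffama" becomes "ibkjonniua".

ibkjonniua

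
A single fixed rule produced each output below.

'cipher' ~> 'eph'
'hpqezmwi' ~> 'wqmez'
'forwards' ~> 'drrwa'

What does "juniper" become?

enpi

In each case the input is transformed by: take characters alternately from the front and the back (1st, last, 2nd, 2nd-last, ...), then delete the first 3 characters.
For "juniper" the result is "enpi".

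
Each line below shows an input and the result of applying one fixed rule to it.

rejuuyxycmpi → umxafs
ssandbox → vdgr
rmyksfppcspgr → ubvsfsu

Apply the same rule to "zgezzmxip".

chcas

The rule is to shift every letter 3 places forward in the alphabet (wrapping around), then keep every other character starting from the first (positions 1st, 3rd, 5th, ...).
Working it through for "zgezzmxip": intermediate "cjhccpals", final "chcas".
(Check on "rejuuyxycmpi": → "uhmxxbabfpsl" → "umxafs" ✓)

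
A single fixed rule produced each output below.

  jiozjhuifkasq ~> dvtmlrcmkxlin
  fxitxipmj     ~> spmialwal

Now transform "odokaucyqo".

Rule — move the last 3 characters to the front (rotate right by 3), then shift every letter 3 places forward in the alphabet (wrapping around).
Applying both steps to "odokaucyqo": "yqoodokauc", then "btrrgrndxf".
(Check on "fxitxipmj": → "pmjfxitxi" → "spmialwal" ✓)

btrrgrndxf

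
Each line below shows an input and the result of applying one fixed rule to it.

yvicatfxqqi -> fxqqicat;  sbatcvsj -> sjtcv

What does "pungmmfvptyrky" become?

fvptyrkygmm

What's happening: delete the first 3 characters, then move the first 3 characters to the end (rotate left by 3).
On "pungmmfvptyrky": the first step gives "gmmfvptyrky", and the second then gives "fvptyrkygmm".
(Check on "sbatcvsj": → "tcvsj" → "sjtcv" ✓)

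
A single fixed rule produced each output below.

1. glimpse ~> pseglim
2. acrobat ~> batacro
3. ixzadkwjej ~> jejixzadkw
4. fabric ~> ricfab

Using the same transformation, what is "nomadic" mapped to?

Each output is the input with this applied: move the last 3 characters to the front (rotate right by 3).
Applying that to "nomadic" gives "dicnoma".

dicnoma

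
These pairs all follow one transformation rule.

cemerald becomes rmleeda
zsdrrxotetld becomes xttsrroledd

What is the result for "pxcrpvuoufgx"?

xxvuurpogfc

Rule — delete the first character, then sort the characters into reverse alphabetical order.
Working it through for "pxcrpvuoufgx": intermediate "xcrpvuoufgx", final "xxvuurpogfc".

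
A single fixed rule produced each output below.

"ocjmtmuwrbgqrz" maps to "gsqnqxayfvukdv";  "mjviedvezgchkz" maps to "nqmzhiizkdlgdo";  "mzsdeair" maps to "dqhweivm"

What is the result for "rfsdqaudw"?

In each case the input is transformed by: swap each adjacent pair of characters (1↔2, 3↔4, ...), then shift every letter 4 places forward in the alphabet (wrapping around).
Starting from "rfsdqaudw": after the first operation, "frdsaqduw"; after the second, "jvhweuhya".

jvhweuhya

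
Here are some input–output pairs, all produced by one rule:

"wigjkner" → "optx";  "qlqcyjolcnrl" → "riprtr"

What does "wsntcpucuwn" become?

yzvic

The transformation: shift every letter 6 places forward in the alphabet (wrapping around), then keep every other character starting from the second (positions 2nd, 4th, 6th, ...).
Working it through for "wsntcpucuwn": intermediate "cytzivaiact", final "yzvic".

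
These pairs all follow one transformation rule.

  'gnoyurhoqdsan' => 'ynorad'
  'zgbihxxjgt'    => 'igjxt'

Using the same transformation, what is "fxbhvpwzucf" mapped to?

Looking at the pairs, the operation is to keep every other character starting from the second (positions 2nd, 4th, 6th, ...), then swap each adjacent pair of characters (1↔2, 3↔4, ...).
Applying both steps to "fxbhvpwzucf": "xhpzc", then "hxzpc".

hxzpc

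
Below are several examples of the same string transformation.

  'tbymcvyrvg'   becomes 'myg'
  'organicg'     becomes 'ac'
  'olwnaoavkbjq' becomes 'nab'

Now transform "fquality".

Rule — delete the first character, then keep one character in every 3, starting at position 3 (positions 3rd, 6th, 9th, ...).
For "fquality" the result is "at".

at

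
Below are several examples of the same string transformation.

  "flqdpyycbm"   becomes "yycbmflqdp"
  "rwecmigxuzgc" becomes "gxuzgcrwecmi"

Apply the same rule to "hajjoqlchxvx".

The pattern: swap the front and back halves of the string.
"hajjoqlchxvx" → "lchxvxhajjoq".

lchxvxhajjoq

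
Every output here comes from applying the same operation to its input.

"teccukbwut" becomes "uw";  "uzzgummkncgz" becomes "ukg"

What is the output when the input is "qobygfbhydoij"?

gho

Looking at the pairs, the operation is to delete the first 2 characters, then keep one character in every 3, starting at position 3 (positions 3rd, 6th, 9th, ...).
On "qobygfbhydoij": the first step gives "bygfbhydoij", and the second then gives "gho".
(Check on "teccukbwut": → "ccukbwut" → "uw" ✓)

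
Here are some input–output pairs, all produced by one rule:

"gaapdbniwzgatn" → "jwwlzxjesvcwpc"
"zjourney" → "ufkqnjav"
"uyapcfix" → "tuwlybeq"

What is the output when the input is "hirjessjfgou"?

The pattern: swap the first and last characters, then shift every letter 4 places backward in the alphabet (wrapping around).
Starting from "hirjessjfgou": after the first operation, "uirjessjfgoh"; after the second, "qenfaoofbckd".

qenfaoofbckd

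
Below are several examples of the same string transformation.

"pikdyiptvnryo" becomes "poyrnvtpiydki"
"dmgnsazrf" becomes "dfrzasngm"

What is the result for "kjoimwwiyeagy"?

kygaeyiwwmioj

Looking at the pairs, the operation is to move the first character to the end, then reverse the string.
"kjoimwwiyeagy" → "joimwwiyeagyk" → "kygaeyiwwmioj".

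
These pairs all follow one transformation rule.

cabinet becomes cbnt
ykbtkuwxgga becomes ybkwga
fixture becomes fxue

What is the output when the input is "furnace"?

Rule — keep every other character starting from the first (positions 1st, 3rd, 5th, ...).
For "furnace" the result is "frae".

frae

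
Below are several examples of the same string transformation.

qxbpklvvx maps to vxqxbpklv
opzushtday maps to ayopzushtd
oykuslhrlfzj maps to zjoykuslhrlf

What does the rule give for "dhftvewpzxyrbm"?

Each output is the input with this applied: move the last 2 characters to the front (rotate right by 2).
Applying that to "dhftvewpzxyrbm" gives "bmdhftvewpzxyr".

bmdhftvewpzxyr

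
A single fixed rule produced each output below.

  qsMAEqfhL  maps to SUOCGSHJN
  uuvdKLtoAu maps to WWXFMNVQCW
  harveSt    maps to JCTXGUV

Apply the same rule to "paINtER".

The rule is to shift every letter 2 places forward in the alphabet (wrapping around), then convert every letter to uppercase.
Starting from "paINtER": after the first operation, "rcKPvGT"; after the second, "RCKPVGT".

RCKPVGT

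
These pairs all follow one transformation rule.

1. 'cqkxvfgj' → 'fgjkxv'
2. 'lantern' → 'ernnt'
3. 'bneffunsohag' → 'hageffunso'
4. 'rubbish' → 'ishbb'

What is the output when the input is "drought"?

ghtou

In each case the input is transformed by: delete the first 2 characters, then move the last 3 characters to the front (rotate right by 3).
Applying both steps to "drought": "ought", then "ghtou".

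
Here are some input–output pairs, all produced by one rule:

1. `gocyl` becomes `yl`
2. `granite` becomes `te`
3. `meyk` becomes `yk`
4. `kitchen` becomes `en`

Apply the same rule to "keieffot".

Rule — keep only the last 2 characters.
On "keieffot" that produces "ot".

ot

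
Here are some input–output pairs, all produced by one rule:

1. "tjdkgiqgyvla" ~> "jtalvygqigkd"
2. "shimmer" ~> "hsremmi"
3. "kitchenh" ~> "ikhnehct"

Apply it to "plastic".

lpcitsa

In each case the input is transformed by: move the first 2 characters to the end (rotate left by 2), then reverse the string.
So "plastic" becomes "lpcitsa".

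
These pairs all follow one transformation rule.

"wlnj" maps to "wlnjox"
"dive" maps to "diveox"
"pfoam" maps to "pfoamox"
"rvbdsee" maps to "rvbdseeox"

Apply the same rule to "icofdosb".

Looking at the pairs, the operation is to append "ox".
For "icofdosb" the result is "icofdosbox".

icofdosbox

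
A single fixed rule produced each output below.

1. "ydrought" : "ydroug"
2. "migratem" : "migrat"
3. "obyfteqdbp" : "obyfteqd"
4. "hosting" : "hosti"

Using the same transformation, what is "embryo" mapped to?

embr

Each output is the input with this applied: delete the last 2 characters.
Applying that to "embryo" gives "embr".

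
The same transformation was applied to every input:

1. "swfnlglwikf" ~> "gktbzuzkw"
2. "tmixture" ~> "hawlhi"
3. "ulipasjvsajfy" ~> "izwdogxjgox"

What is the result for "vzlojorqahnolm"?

Rule — shift every letter 12 places backward in the alphabet (wrapping around), then delete the last 2 characters.
Applying both steps to "vzlojorqahnolm": "jnzcxcfeovbcza", then "jnzcxcfeovbc".

jnzcxcfeovbc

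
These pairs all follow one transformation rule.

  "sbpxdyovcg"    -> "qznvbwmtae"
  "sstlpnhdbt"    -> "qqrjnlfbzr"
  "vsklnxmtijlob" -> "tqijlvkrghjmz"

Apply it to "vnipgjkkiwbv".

What's happening: shift every letter 2 places backward in the alphabet (wrapping around).
Doing the same to "vnipgjkkiwbv": "tlgnehiiguzt".

tlgnehiiguzt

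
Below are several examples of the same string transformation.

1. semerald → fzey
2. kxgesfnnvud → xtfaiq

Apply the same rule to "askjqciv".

Rule — keep every other character starting from the first (positions 1st, 3rd, 5th, ...), then shift every letter 13 places forward in the alphabet (wrapping around) — i.e. ROT13.
Working it through for "askjqciv": intermediate "akqi", final "nxdv".

nxdv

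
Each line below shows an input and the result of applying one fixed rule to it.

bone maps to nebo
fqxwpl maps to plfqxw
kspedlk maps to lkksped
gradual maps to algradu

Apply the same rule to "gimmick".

What's happening: move the last 2 characters to the front (rotate right by 2).
So "gimmick" becomes "ckgimmi".

ckgimmi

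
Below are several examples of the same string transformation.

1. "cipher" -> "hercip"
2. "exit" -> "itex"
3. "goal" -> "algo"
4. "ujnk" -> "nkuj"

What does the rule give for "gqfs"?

The transformation: swap the front and back halves of the string.
Doing the same to "gqfs": "fsgq".

fsgq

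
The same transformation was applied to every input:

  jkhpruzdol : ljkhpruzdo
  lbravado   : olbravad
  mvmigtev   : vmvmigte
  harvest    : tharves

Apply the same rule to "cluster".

rcluste

Rule — move the last character to the front.
Applying that to "cluster" gives "rcluste".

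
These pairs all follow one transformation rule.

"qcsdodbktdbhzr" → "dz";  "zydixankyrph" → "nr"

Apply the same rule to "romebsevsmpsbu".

Rule — keep one character in every 3, starting at position 1 (positions 1st, 4th, 7th, ...), then keep only the last 2 characters.
"romebsevsmpsbu" → "reemb" → "mb".
(Check on "zydixankyrph": → "zinr" → "nr" ✓)

mb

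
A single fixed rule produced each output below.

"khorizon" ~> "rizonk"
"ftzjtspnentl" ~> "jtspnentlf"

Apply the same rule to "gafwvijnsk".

Looking at the pairs, the operation is to move the first 3 characters to the end (rotate left by 3), then delete the last 2 characters.
For "gafwvijnsk", step one produces "wvijnskgaf"; step two turns that into "wvijnskg".

wvijnskg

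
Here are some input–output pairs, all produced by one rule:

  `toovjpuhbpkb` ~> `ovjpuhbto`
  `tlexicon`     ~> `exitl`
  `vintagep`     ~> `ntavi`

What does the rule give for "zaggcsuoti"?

ggcsuza

In each case the input is transformed by: delete the last 3 characters, then move the first 2 characters to the end (rotate left by 2).
Starting from "zaggcsuoti": after the first operation, "zaggcsu"; after the second, "ggcsuza".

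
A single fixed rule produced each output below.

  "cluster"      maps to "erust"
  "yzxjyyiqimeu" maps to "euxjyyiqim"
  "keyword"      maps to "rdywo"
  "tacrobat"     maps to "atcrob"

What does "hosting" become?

ngsti

The pattern: delete the first 2 characters, then move the last 2 characters to the front (rotate right by 2).
On "hosting": the first step gives "sting", and the second then gives "ngsti".
(Check on "tacrobat": → "crobat" → "atcrob" ✓)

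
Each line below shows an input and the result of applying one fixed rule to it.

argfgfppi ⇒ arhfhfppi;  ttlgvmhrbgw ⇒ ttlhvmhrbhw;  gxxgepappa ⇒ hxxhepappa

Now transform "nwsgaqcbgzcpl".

nwshaqcbhzcpl

Rule — replace every "g" with "h".
Doing the same to "nwsgaqcbgzcpl": "nwshaqcbhzcpl".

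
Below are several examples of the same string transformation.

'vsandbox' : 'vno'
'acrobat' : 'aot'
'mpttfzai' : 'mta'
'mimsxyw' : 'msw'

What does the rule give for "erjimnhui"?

Rule — keep one character in every 3, starting at position 1 (positions 1st, 4th, 7th, ...).
So "erjimnhui" becomes "eih".

eih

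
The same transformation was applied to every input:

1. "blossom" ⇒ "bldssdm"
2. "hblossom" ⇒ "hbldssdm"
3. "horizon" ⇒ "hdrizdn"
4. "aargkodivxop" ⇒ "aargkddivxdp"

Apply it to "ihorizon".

ihdrizdn

The pattern: replace every "o" with "d".
For "ihorizon" the result is "ihdrizdn".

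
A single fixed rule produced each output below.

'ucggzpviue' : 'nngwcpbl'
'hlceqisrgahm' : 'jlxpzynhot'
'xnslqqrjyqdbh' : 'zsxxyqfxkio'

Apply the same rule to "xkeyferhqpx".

In each case the input is transformed by: delete the first 2 characters, then shift every letter 7 places forward in the alphabet (wrapping around).
Working it through for "xkeyferhqpx": intermediate "eyferhqpx", final "lfmlyoxwe".

lfmlyoxwe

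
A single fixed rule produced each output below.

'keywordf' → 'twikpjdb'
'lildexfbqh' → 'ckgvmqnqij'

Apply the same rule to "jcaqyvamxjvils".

The transformation: shift every letter 5 places forward in the alphabet (wrapping around), then swap the front and back halves of the string.
"jcaqyvamxjvils" → "ohfvdafrcoanqx" → "rcoanqxohfvdaf".

rcoanqxohfvdaf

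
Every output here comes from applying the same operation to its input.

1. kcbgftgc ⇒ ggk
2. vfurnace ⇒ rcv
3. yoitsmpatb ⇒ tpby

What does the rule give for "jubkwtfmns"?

What's happening: keep one character in every 3, starting at position 1 (positions 1st, 4th, 7th, ...), then move the first character to the end.
Working it through for "jubkwtfmns": intermediate "jkfs", final "kfsj".

kfsj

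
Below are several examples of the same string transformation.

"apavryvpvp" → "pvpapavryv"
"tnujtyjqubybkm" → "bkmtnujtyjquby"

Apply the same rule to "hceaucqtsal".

In each case the input is transformed by: move the last 3 characters to the front (rotate right by 3).
"hceaucqtsal" → "salhceaucqt".

salhceaucqt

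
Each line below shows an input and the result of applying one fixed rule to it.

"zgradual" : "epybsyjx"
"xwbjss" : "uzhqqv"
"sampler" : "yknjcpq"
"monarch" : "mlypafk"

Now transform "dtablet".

ryzjcrb

Looking at the pairs, the operation is to shift every letter 2 places backward in the alphabet (wrapping around), then move the first character to the end.
For "dtablet", step one produces "bryzjcr"; step two turns that into "ryzjcrb".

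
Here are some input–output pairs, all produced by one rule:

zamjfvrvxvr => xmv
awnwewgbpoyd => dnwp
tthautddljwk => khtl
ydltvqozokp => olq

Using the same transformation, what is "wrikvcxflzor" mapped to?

Rule — keep one character in every 3, starting at position 3 (positions 3rd, 6th, 9th, ...), then move the last character to the front.
"wrikvcxflzor" → "iclr" → "ricl".

ricl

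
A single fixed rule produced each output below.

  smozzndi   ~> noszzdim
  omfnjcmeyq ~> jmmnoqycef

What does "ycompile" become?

lmopycei

Rule — sort the characters into alphabetical order, then move the first 3 characters to the end (rotate left by 3).
For "ycompile", step one produces "ceilmopy"; step two turns that into "lmopycei".
(Check on "omfnjcmeyq": → "cefjmmnoqy" → "jmmnoqycef" ✓)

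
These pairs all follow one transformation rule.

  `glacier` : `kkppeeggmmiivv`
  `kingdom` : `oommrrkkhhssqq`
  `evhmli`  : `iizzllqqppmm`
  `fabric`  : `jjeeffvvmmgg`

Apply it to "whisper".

aallmmwwttiivv

Each output is the input with this applied: shift every letter 4 places forward in the alphabet (wrapping around), then double every character.
"whisper" → "almwtiv" → "aallmmwwttiivv".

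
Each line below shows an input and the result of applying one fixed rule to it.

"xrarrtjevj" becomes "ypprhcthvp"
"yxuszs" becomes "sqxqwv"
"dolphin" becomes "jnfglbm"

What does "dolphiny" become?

The rule is to move the first 2 characters to the end (rotate left by 2), then shift every letter 2 places backward in the alphabet (wrapping around).
On "dolphiny": the first step gives "lphinydo", and the second then gives "jnfglwbm".

jnfglwbm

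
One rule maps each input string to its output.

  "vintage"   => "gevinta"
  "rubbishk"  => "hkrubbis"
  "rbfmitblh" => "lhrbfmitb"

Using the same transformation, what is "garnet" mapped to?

etgarn

Looking at the pairs, the operation is to move the last 2 characters to the front (rotate right by 2).
Doing the same to "garnet": "etgarn".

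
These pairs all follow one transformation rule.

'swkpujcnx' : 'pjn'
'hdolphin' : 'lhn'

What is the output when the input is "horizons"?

The pattern: delete the first 2 characters, then keep every other character starting from the second (positions 2nd, 4th, 6th, ...).
Starting from "horizons": after the first operation, "rizons"; after the second, "ios".
(Check on "hdolphin": → "olphin" → "lhn" ✓)

ios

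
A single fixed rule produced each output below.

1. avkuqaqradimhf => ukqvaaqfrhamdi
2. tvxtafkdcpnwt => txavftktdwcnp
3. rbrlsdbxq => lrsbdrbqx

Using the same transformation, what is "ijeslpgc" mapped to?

seljpigc

Rule — move the first 3 characters to the end (rotate left by 3), then take characters alternately from the front and the back (1st, last, 2nd, 2nd-last, ...).
Applying both steps to "ijeslpgc": "slpgcije", then "seljpigc".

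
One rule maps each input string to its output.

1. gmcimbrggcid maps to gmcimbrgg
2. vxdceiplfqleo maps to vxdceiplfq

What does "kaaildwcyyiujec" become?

What's happening: delete the last 3 characters.
So "kaaildwcyyiujec" becomes "kaaildwcyyiu".

kaaildwcyyiu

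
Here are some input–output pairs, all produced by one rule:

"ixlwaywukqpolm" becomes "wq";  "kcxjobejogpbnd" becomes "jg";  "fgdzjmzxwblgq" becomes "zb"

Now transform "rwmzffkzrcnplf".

The pattern: keep one character in every 3, starting at position 1 (positions 1st, 4th, 7th, ...), then keep every other character starting from the second (positions 2nd, 4th, 6th, ...).
"rwmzffkzrcnplf" → "rzkcl" → "zc".

zc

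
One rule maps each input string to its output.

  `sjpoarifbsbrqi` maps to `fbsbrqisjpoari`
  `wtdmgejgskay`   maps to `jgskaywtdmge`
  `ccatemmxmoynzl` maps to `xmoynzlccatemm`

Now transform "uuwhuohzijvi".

hzijviuuwhuo

Rule — swap the front and back halves of the string.
"uuwhuohzijvi" → "hzijviuuwhuo".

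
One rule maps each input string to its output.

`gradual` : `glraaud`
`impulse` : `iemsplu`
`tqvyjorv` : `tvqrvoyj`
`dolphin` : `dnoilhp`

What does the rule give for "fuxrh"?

Looking at the pairs, the operation is to take characters alternately from the front and the back (1st, last, 2nd, 2nd-last, ...).
"fuxrh" → "fhurx".

fhurx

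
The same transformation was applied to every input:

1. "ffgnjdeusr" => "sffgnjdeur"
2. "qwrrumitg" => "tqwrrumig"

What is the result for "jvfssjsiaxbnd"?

The rule is to move the last character to the front, then swap the first and last characters.
For "jvfssjsiaxbnd", step one produces "djvfssjsiaxbn"; step two turns that into "njvfssjsiaxbd".

njvfssjsiaxbd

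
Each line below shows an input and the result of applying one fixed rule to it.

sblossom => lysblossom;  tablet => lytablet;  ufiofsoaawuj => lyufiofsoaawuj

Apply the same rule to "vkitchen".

lyvkitchen

What's happening: prepend "ly".
So "vkitchen" becomes "lyvkitchen".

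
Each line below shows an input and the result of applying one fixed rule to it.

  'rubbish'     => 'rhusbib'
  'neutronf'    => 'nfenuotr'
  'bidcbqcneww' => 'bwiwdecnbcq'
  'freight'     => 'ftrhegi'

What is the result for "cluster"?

crleuts

The transformation: take characters alternately from the front and the back (1st, last, 2nd, 2nd-last, ...).
On "cluster" that produces "crleuts".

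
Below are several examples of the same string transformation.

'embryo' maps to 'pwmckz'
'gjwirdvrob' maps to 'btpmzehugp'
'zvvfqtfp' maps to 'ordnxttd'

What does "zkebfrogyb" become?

What's happening: swap the front and back halves of the string, then shift every letter 2 places backward in the alphabet (wrapping around).
"zkebfrogyb" → "rogybzkebf" → "pmewzxiczd".

pmewzxiczd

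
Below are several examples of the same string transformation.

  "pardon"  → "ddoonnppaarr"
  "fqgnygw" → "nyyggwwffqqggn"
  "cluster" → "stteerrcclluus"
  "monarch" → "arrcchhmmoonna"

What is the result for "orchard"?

haarrddoorrcch

The pattern: double every character, then swap the front and back halves of the string.
Applying both steps to "orchard": "oorrcchhaarrdd", then "haarrddoorrcch".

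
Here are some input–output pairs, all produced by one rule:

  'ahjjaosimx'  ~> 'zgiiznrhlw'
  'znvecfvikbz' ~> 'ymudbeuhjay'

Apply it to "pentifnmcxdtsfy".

odmshemlbwcsrex

In each case the input is transformed by: shift every letter 1 place backward in the alphabet (wrapping around).
On "pentifnmcxdtsfy" that produces "odmshemlbwcsrex".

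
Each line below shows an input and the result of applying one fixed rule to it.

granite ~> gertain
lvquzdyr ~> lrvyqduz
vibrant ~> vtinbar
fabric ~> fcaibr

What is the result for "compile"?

Looking at the pairs, the operation is to take characters alternately from the front and the back (1st, last, 2nd, 2nd-last, ...).
Doing the same to "compile": "ceolmip".

ceolmip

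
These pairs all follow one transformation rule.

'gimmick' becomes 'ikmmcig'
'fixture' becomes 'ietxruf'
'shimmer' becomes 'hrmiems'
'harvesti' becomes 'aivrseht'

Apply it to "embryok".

What's happening: swap the first and last characters, then swap each adjacent pair of characters (1↔2, 3↔4, ...).
Doing the same to "embryok": "mkrboye".
(Check on "harvesti": → "iarvesth" → "aivrseht" ✓)

mkrboye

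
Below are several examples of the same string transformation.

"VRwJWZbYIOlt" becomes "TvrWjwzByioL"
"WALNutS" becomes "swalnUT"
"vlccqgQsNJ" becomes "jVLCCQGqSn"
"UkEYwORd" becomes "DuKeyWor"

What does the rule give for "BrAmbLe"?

EbRaMBl

Each output is the input with this applied: move the last character to the front, then flip the case of every letter.
Working it through for "BrAmbLe": intermediate "eBrAmbL", final "EbRaMBl".
(Check on "vlccqgQsNJ": → "JvlccqgQsN" → "jVLCCQGqSn" ✓)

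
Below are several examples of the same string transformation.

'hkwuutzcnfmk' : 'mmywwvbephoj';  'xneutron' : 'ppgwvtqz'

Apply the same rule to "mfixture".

ghkzvwto

The rule is to shift every letter 2 places forward in the alphabet (wrapping around), then swap the first and last characters.
Starting from "mfixture": after the first operation, "ohkzvwtg"; after the second, "ghkzvwto".
(Check on "hkwuutzcnfmk": → "jmywwvbephom" → "mmywwvbephoj" ✓)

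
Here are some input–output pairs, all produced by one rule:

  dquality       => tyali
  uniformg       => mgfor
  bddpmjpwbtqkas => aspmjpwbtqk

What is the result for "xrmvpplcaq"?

Rule — delete the first 3 characters, then move the last 2 characters to the front (rotate right by 2).
Working it through for "xrmvpplcaq": intermediate "vpplcaq", final "aqvpplc".
(Check on "uniformg": → "formg" → "mgfor" ✓)

aqvpplc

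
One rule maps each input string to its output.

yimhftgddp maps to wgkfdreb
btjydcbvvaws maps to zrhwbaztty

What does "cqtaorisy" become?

In each case the input is transformed by: shift every letter 2 places backward in the alphabet (wrapping around), then delete the last 2 characters.
On "cqtaorisy": the first step gives "aorympgqw", and the second then gives "aorympg".

aorympg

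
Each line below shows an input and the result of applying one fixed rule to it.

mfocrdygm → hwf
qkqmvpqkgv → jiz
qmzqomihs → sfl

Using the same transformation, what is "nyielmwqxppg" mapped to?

bfqz

In each case the input is transformed by: shift every letter 7 places backward in the alphabet (wrapping around), then keep one character in every 3, starting at position 3 (positions 3rd, 6th, 9th, ...).
"nyielmwqxppg" → "grbxefpjqiiz" → "bfqz".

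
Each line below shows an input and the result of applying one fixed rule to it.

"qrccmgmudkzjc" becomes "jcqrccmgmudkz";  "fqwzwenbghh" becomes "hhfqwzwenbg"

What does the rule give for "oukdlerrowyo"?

yooukdlerrow

The rule is to move the last 2 characters to the front (rotate right by 2).
On "oukdlerrowyo" that produces "yooukdlerrow".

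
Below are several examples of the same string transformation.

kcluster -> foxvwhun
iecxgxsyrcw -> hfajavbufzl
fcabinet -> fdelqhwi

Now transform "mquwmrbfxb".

txzpueiaep

Rule — shift every letter 3 places forward in the alphabet (wrapping around), then move the first character to the end.
Applying both steps to "mquwmrbfxb": "ptxzpueiae", then "txzpueiaep".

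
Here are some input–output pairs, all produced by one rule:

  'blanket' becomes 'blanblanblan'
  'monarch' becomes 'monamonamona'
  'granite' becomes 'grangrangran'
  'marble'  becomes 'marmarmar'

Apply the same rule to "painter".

The pattern: delete the last 3 characters, then write the whole string 3 times in a row.
For "painter", step one produces "pain"; step two turns that into "painpainpain".

painpainpain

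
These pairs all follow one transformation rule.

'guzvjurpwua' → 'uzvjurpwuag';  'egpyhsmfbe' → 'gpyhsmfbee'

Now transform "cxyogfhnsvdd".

The rule is to move the first character to the end.
So "cxyogfhnsvdd" becomes "xyogfhnsvddc".

xyogfhnsvddc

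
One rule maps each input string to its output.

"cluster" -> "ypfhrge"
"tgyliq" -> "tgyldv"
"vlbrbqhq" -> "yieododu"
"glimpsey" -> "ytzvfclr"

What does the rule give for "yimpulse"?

vlczyhrf

The rule is to shift every letter 13 places forward in the alphabet (wrapping around) — i.e. ROT13, then swap each adjacent pair of characters (1↔2, 3↔4, ...).
"yimpulse" → "lvzchyfr" → "vlczyhrf".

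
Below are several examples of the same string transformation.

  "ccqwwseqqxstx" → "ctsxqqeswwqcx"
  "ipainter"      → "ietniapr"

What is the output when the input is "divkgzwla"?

dlwzgkvia

In each case the input is transformed by: reverse the string, then swap the first and last characters.
On "divkgzwla" that produces "dlwzgkvia".
(Check on "ccqwwseqqxstx": → "xtsxqqeswwqcc" → "ctsxqqeswwqcx" ✓)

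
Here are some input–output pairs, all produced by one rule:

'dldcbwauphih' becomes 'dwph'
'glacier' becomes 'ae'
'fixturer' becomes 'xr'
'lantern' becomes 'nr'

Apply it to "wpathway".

aw

In each case the input is transformed by: keep one character in every 3, starting at position 3 (positions 3rd, 6th, 9th, ...).
So "wpathway" becomes "aw".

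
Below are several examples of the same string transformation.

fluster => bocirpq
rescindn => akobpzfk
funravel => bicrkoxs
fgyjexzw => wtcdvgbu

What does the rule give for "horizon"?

The pattern: move the last 2 characters to the front (rotate right by 2), then shift every letter 3 places backward in the alphabet (wrapping around).
Starting from "horizon": after the first operation, "onhoriz"; after the second, "lkelofw".

lkelofw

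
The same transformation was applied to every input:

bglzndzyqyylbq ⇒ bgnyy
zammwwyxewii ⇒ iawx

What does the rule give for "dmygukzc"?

zmu

The rule is to move the last 3 characters to the front (rotate right by 3), then keep one character in every 3, starting at position 2 (positions 2nd, 5th, 8th, ...).
For "dmygukzc", step one produces "kzcdmygu"; step two turns that into "zmu".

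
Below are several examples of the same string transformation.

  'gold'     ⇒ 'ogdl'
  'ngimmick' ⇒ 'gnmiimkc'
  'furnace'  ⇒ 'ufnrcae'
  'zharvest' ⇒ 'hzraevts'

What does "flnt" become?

lftn

What's happening: swap each adjacent pair of characters (1↔2, 3↔4, ...).
Applying that to "flnt" gives "lftn".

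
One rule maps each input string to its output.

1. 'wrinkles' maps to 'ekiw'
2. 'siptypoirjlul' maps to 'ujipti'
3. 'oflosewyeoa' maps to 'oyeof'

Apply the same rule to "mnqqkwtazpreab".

arztkqm

The pattern: reverse the string, then keep every other character starting from the second (positions 2nd, 4th, 6th, ...).
"mnqqkwtazpreab" → "baerpzatwkqqnm" → "arztkqm".
(Check on "siptypoirjlul": → "luljriopytpis" → "ujipti" ✓)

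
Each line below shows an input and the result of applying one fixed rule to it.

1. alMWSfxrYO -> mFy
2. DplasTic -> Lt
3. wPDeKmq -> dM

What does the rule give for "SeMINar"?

mA

The transformation: keep one character in every 3, starting at position 3 (positions 3rd, 6th, 9th, ...), then flip the case of every letter.
On "SeMINar" that produces "mA".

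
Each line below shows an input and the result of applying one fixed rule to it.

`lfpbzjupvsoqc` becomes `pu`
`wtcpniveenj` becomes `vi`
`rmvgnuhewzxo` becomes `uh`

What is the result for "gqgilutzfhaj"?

ut

In each case the input is transformed by: take characters alternately from the front and the back (1st, last, 2nd, 2nd-last, ...), then keep only the last 2 characters.
Starting from "gqgilutzfhaj": after the first operation, "gjqaghiflzut"; after the second, "ut".
(Check on "lfpbzjupvsoqc": → "lcfqpobszvjpu" → "pu" ✓)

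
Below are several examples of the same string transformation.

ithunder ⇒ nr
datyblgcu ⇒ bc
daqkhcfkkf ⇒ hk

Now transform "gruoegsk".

The pattern: keep one character in every 3, starting at position 2 (positions 2nd, 5th, 8th, ...), then delete the first character.
Applying that to "gruoegsk" gives "ek".

ek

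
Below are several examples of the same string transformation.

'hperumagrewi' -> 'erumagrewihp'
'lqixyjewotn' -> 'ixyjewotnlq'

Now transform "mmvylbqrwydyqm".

vylbqrwydyqmmm

The transformation: move the first 2 characters to the end (rotate left by 2).
So "mmvylbqrwydyqm" becomes "vylbqrwydyqmmm".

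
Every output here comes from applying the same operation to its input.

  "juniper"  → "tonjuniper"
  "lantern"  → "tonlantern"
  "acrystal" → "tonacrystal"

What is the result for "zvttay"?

tonzvttay

The pattern: prepend "ton".
On "zvttay" that produces "tonzvttay".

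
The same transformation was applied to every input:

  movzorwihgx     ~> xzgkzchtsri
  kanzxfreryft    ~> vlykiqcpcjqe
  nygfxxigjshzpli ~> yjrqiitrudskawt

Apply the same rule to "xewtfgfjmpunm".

The rule is to shift every letter 11 places forward in the alphabet (wrapping around).
For "xewtfgfjmpunm" the result is "ipheqrquxafyx".

ipheqrquxafyx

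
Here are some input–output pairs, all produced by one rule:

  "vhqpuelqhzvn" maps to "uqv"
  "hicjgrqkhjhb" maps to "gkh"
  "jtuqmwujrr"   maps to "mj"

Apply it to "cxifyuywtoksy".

The transformation: delete the first 3 characters, then keep one character in every 3, starting at position 2 (positions 2nd, 5th, 8th, ...).
"cxifyuywtoksy" → "fyuywtoksy" → "ywk".
(Check on "vhqpuelqhzvn": → "puelqhzvn" → "uqv" ✓)

ywk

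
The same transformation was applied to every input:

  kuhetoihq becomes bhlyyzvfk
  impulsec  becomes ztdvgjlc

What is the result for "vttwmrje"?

mvkakind

In each case the input is transformed by: shift every letter 9 places backward in the alphabet (wrapping around), then take characters alternately from the front and the back (1st, last, 2nd, 2nd-last, ...).
Starting from "vttwmrje": after the first operation, "mkkndiav"; after the second, "mvkakind".
(Check on "impulsec": → "zdglcjvt" → "ztdvgjlc" ✓)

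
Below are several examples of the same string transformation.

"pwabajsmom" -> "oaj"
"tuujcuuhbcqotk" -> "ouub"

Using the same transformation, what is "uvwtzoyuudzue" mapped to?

uwou

Each output is the input with this applied: keep one character in every 3, starting at position 3 (positions 3rd, 6th, 9th, ...), then move the last character to the front.
Applying both steps to "uvwtzoyuudzue": "wouu", then "uwou".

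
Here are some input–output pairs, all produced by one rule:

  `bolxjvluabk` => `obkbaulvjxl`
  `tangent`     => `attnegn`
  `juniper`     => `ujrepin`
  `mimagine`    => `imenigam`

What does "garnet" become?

Looking at the pairs, the operation is to reverse the string, then move the last 2 characters to the front (rotate right by 2).
On "garnet" that produces "agtenr".

agtenr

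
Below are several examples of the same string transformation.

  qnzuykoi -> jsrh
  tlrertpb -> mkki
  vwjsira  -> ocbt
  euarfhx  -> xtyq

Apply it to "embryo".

Looking at the pairs, the operation is to shift every letter 7 places backward in the alphabet (wrapping around), then keep every other character starting from the first (positions 1st, 3rd, 5th, ...).
Working it through for "embryo": intermediate "xfukrh", final "xur".

xur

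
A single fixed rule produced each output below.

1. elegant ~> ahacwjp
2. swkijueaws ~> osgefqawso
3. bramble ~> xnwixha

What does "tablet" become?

Rule — shift every letter 4 places backward in the alphabet (wrapping around).
For "tablet" the result is "pwxhap".

pwxhap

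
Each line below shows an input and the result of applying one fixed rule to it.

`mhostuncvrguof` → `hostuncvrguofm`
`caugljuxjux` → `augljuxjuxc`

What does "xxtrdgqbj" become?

The transformation: move the first character to the end.
So "xxtrdgqbj" becomes "xtrdgqbjx".

xtrdgqbjx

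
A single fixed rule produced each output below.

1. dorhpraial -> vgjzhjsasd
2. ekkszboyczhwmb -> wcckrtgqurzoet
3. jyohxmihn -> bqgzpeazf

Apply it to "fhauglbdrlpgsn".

xzsmydtvjdhykf

Each output is the input with this applied: shift every letter 8 places backward in the alphabet (wrapping around).
For "fhauglbdrlpgsn" the result is "xzsmydtvjdhykf".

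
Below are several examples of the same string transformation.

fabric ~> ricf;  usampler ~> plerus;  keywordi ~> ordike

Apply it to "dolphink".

Looking at the pairs, the operation is to swap the front and back halves of the string, then delete the last 2 characters.
Starting from "dolphink": after the first operation, "hinkdolp"; after the second, "hinkdo".

hinkdo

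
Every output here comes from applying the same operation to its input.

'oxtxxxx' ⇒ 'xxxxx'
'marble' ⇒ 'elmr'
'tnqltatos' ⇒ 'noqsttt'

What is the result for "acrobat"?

The rule is to sort the characters into alphabetical order, then delete the first 2 characters.
Starting from "acrobat": after the first operation, "aabcort"; after the second, "bcort".

bcort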